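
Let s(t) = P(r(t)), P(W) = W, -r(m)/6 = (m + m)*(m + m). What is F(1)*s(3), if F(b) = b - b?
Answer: 0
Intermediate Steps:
r(m) = -24*m² (r(m) = -6*(m + m)*(m + m) = -6*2*m*2*m = -24*m²)
F(b) = 0
s(t) = -24*t²
F(1)*s(3) = 0*(-24*3²) = 0*(-24*9) = 0*(-216) = 0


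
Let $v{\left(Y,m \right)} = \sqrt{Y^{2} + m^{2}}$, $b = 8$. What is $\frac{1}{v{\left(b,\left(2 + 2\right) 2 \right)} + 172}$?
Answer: $\frac{43}{7364} - \frac{\sqrt{2}}{3682} \approx 0.0054551$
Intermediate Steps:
$\frac{1}{v{\left(b,\left(2 + 2\right) 2 \right)} + 172} = \frac{1}{\sqrt{8^{2} + \left(\left(2 + 2\right) 2\right)^{2}} + 172} = \frac{1}{\sqrt{64 + \left(4 \cdot 2\right)^{2}} + 172} = \frac{1}{\sqrt{64 + 8^{2}} + 172} = \frac{1}{\sqrt{64 + 64} + 172} = \frac{1}{\sqrt{128} + 172} = \frac{1}{8 \sqrt{2} + 172} = \frac{1}{172 + 8 \sqrt{2}}$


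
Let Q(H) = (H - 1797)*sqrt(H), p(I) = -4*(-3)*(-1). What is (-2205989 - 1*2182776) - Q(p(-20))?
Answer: -4388765 + 3618*I*sqrt(3) ≈ -4.3888e+6 + 6266.6*I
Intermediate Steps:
p(I) = -12 (p(I) = 12*(-1) = -12)
Q(H) = sqrt(H)*(-1797 + H) (Q(H) = (-1797 + H)*sqrt(H) = sqrt(H)*(-1797 + H))
(-2205989 - 1*2182776) - Q(p(-20)) = (-2205989 - 1*2182776) - sqrt(-12)*(-1797 - 12) = (-2205989 - 2182776) - 2*I*sqrt(3)*(-1809) = -4388765 - (-3618)*I*sqrt(3) = -4388765 + 3618*I*sqrt(3)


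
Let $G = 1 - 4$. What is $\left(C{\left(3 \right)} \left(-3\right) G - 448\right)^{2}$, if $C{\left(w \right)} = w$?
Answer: $177241$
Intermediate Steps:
$G = -3$
$\left(C{\left(3 \right)} \left(-3\right) G - 448\right)^{2} = \left(3 \left(-3\right) \left(-3\right) - 448\right)^{2} = \left(\left(-9\right) \left(-3\right) - 448\right)^{2} = \left(27 - 448\right)^{2} = \left(-421\right)^{2} = 177241$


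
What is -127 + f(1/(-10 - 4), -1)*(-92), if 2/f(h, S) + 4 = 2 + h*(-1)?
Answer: -853/27 ≈ -31.593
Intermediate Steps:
f(h, S) = 2/(-2 - h) (f(h, S) = 2/(-4 + (2 + h*(-1))) = 2/(-4 + (2 - h)) = 2/(-2 - h))
-127 + f(1/(-10 - 4), -1)*(-92) = -127 - 2/(2 + 1/(-10 - 4))*(-92) = -127 - 2/(2 + 1/(-14))*(-92) = -127 - 2/(2 - 1/14)*(-92) = -127 - 2/27/14*(-92) = -127 - 2*14/27*(-92) = -127 - 28/27*(-92) = -127 + 2576/27 = -853/27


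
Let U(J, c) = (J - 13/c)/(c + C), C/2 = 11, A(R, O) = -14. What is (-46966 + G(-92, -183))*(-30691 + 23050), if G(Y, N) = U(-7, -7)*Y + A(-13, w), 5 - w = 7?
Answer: 12555660636/35 ≈ 3.5873e+8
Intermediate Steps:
w = -2 (w = 5 - 1*7 = 5 - 7 = -2)
C = 22 (C = 2*11 = 22)
U(J, c) = (J - 13/c)/(22 + c) (U(J, c) = (J - 13/c)/(c + 22) = (J - 13/c)/(22 + c))
G(Y, N) = -14 - 12*Y/35 (G(Y, N) = ((-13 - 7*(-7))/((-7)*(22 - 7)))*Y - 14 = (-⅐*(-13 + 49)/15)*Y - 14 = (-⅐*1/15*36)*Y - 14 = -12*Y/35 - 14 = -14 - 12*Y/35)
(-46966 + G(-92, -183))*(-30691 + 23050) = (-46966 + (-14 - 12/35*(-92)))*(-30691 + 23050) = (-46966 + (-14 + 1104/35))*(-7641) = (-46966 + 614/35)*(-7641) = -1643196/35*(-7641) = 12555660636/35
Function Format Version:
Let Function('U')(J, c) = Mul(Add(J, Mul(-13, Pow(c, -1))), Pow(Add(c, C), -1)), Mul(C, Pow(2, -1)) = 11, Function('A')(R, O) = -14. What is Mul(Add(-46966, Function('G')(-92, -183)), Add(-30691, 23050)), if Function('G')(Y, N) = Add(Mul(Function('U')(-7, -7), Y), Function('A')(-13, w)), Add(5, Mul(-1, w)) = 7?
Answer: Rational(12555660636, 35) ≈ 3.5873e+8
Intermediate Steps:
w = -2 (w = Add(5, Mul(-1, 7)) = Add(5, -7) = -2)
C = 22 (C = Mul(2, 11) = 22)
Function('U')(J, c) = Mul(Pow(Add(22, c), -1), Add(J, Mul(-13, Pow(c, -1)))) (Function('U')(J, c) = Mul(Add(J, Mul(-13, Pow(c, -1))), Pow(Add(c, 22), -1)) = Mul(Add(J, Mul(-13, Pow(c, -1))), Pow(Add(22, c), -1)) = Mul(Pow(Add(22, c), -1), Add(J, Mul(-13, Pow(c, -1)))))
Function('G')(Y, N) = Add(-14, Mul(Rational(-12, 35), Y)) (Function('G')(Y, N) = Add(Mul(Mul(Pow(-7, -1), Pow(Add(22, -7), -1), Add(-13, Mul(-7, -7))), Y), -14) = Add(Mul(Mul(Rational(-1, 7), Pow(15, -1), Add(-13, 49)), Y), -14) = Add(Mul(Mul(Rational(-1, 7), Rational(1, 15), 36), Y), -14) = Add(Mul(Rational(-12, 35), Y), -14) = Add(-14, Mul(Rational(-12, 35), Y)))
Mul(Add(-46966, Function('G')(-92, -183)), Add(-30691, 23050)) = Mul(Add(-46966, Add(-14, Mul(Rational(-12, 35), -92))), Add(-30691, 23050)) = Mul(Add(-46966, Add(-14, Rational(1104, 35))), -7641) = Mul(Add(-46966, Rational(614, 35)), -7641) = Mul(Rational(-1643196, 35), -7641) = Rational(12555660636, 35)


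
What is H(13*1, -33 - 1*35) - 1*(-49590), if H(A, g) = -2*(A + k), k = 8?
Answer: 49548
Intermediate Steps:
H(A, g) = -16 - 2*A (H(A, g) = -2*(A + 8) = -2*(8 + A) = -16 - 2*A)
H(13*1, -33 - 1*35) - 1*(-49590) = (-16 - 26) - 1*(-49590) = (-16 - 2*13) + 49590 = (-16 - 26) + 49590 = -42 + 49590 = 49548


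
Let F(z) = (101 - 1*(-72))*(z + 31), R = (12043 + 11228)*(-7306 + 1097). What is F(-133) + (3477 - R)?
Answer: 144475470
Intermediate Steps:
R = -144489639 (R = 23271*(-6209) = -144489639)
F(z) = 5363 + 173*z (F(z) = (101 + 72)*(31 + z) = 173*(31 + z) = 5363 + 173*z)
F(-133) + (3477 - R) = (5363 + 173*(-133)) + (3477 - 1*(-144489639)) = (5363 - 23009) + (3477 + 144489639) = -17646 + 144493116 = 144475470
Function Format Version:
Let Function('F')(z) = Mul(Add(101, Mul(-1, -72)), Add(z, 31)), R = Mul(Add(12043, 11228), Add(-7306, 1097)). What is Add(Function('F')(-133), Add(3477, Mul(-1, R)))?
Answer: 144475470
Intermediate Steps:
R = -144489639 (R = Mul(23271, -6209) = -144489639)
Function('F')(z) = Add(5363, Mul(173, z)) (Function('F')(z) = Mul(Add(101, 72), Add(31, z)) = Mul(173, Add(31, z)) = Add(5363, Mul(173, z)))
Add(Function('F')(-133), Add(3477, Mul(-1, R))) = Add(Add(5363, Mul(173, -133)), Add(3477, Mul(-1, -144489639))) = Add(Add(5363, -23009), Add(3477, 144489639)) = Add(-17646, 144493116) = 144475470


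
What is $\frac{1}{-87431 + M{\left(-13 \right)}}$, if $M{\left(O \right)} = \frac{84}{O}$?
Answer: $- \frac{13}{1136687} \approx -1.1437 \cdot 10^{-5}$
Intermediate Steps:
$\frac{1}{-87431 + M{\left(-13 \right)}} = \frac{1}{-87431 + \frac{84}{-13}} = \frac{1}{-87431 + 84 \left(- \frac{1}{13}\right)} = \frac{1}{-87431 - \frac{84}{13}} = \frac{1}{- \frac{1136687}{13}} = - \frac{13}{1136687}$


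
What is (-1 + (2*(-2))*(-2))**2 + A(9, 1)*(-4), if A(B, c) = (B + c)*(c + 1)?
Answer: -31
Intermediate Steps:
A(B, c) = (1 + c)*(B + c) (A(B, c) = (B + c)*(1 + c) = (1 + c)*(B + c))
(-1 + (2*(-2))*(-2))**2 + A(9, 1)*(-4) = (-1 + (2*(-2))*(-2))**2 + (9 + 1 + 1**2 + 9*1)*(-4) = (-1 - 4*(-2))**2 + (9 + 1 + 1 + 9)*(-4) = (-1 + 8)**2 + 20*(-4) = 7**2 - 80 = 49 - 80 = -31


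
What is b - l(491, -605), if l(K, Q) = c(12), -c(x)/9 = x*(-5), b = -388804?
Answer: -389344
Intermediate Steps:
c(x) = 45*x (c(x) = -9*x*(-5) = -(-45)*x = 45*x)
l(K, Q) = 540 (l(K, Q) = 45*12 = 540)
b - l(491, -605) = -388804 - 1*540 = -388804 - 540 = -389344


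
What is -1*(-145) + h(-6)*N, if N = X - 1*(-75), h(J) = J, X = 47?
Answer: -587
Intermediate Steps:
N = 122 (N = 47 - 1*(-75) = 47 + 75 = 122)
-1*(-145) + h(-6)*N = -1*(-145) - 6*122 = 145 - 732 = -587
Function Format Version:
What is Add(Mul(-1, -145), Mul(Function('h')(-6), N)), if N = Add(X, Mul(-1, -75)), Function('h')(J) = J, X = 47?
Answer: -587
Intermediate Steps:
N = 122 (N = Add(47, Mul(-1, -75)) = Add(47, 75) = 122)
Add(Mul(-1, -145), Mul(Function('h')(-6), N)) = Add(Mul(-1, -145), Mul(-6, 122)) = Add(145, -732) = -587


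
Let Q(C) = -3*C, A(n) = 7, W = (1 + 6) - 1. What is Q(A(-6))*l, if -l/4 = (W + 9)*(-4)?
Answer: -5040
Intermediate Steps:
W = 6 (W = 7 - 1 = 6)
l = 240 (l = -4*(6 + 9)*(-4) = -60*(-4) = -4*(-60) = 240)
Q(A(-6))*l = -3*7*240 = -21*240 = -5040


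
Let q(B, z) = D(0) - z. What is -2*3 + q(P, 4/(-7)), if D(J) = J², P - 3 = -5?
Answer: -38/7 ≈ -5.4286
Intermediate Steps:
P = -2 (P = 3 - 5 = -2)
q(B, z) = -z (q(B, z) = 0² - z = 0 - z = -z)
-2*3 + q(P, 4/(-7)) = -2*3 - 4/(-7) = -6 - 4*(-1)/7 = -6 - 1*(-4/7) = -6 + 4/7 = -38/7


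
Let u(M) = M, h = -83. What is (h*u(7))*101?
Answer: -58681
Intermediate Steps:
(h*u(7))*101 = -83*7*101 = -581*101 = -58681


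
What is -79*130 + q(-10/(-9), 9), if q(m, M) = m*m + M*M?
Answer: -825209/81 ≈ -10188.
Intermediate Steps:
q(m, M) = M² + m² (q(m, M) = m² + M² = M² + m²)
-79*130 + q(-10/(-9), 9) = -79*130 + (9² + (-10/(-9))²) = -10270 + (81 + (-10*(-⅑))²) = -10270 + (81 + (10/9)²) = -10270 + (81 + 100/81) = -10270 + 6661/81 = -825209/81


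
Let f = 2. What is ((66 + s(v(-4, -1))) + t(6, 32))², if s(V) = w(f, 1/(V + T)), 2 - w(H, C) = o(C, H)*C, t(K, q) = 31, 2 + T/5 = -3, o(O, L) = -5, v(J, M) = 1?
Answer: 5621641/576 ≈ 9759.8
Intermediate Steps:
T = -25 (T = -10 + 5*(-3) = -10 - 15 = -25)
w(H, C) = 2 + 5*C (w(H, C) = 2 - (-5)*C = 2 + 5*C)
s(V) = 2 + 5/(-25 + V) (s(V) = 2 + 5/(V - 25) = 2 + 5/(-25 + V))
((66 + s(v(-4, -1))) + t(6, 32))² = ((66 + (-45 + 2*1)/(-25 + 1)) + 31)² = ((66 + (-45 + 2)/(-24)) + 31)² = ((66 - 1/24*(-43)) + 31)² = ((66 + 43/24) + 31)² = (1627/24 + 31)² = (2371/24)² = 5621641/576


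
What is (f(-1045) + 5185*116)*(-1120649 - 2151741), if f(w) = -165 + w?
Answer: -1964252097500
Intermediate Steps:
(f(-1045) + 5185*116)*(-1120649 - 2151741) = ((-165 - 1045) + 5185*116)*(-1120649 - 2151741) = (-1210 + 601460)*(-3272390) = 600250*(-3272390) = -1964252097500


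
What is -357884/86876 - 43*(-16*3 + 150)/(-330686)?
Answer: -14745773786/3591084617 ≈ -4.1062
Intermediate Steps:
-357884/86876 - 43*(-16*3 + 150)/(-330686) = -357884*1/86876 - 43*(-48 + 150)*(-1/330686) = -89471/21719 - 43*102*(-1/330686) = -89471/21719 - 4386*(-1/330686) = -89471/21719 + 2193/165343 = -14745773786/3591084617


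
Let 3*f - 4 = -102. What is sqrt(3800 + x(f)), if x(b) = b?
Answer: sqrt(33906)/3 ≈ 61.379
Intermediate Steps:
f = -98/3 (f = 4/3 + (1/3)*(-102) = 4/3 - 34 = -98/3 ≈ -32.667)
sqrt(3800 + x(f)) = sqrt(3800 - 98/3) = sqrt(11302/3) = sqrt(33906)/3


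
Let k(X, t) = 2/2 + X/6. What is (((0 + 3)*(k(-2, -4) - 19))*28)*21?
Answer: -32340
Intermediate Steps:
k(X, t) = 1 + X/6 (k(X, t) = 2*(½) + X*(⅙) = 1 + X/6)
(((0 + 3)*(k(-2, -4) - 19))*28)*21 = (((0 + 3)*((1 + (⅙)*(-2)) - 19))*28)*21 = ((3*((1 - ⅓) - 19))*28)*21 = ((3*(⅔ - 19))*28)*21 = ((3*(-55/3))*28)*21 = -55*28*21 = -1540*21 = -32340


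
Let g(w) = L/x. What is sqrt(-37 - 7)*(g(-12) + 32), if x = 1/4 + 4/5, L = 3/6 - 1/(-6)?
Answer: 4112*I*sqrt(11)/63 ≈ 216.48*I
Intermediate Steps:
L = 2/3 (L = 3*(1/6) - 1*(-1/6) = 1/2 + 1/6 = 2/3 ≈ 0.66667)
x = 21/20 (x = 1*(1/4) + 4*(1/5) = 1/4 + 4/5 = 21/20 ≈ 1.0500)
g(w) = 40/63 (g(w) = 2/(3*(21/20)) = (2/3)*(20/21) = 40/63)
sqrt(-37 - 7)*(g(-12) + 32) = sqrt(-37 - 7)*(40/63 + 32) = sqrt(-44)*(2056/63) = (2*I*sqrt(11))*(2056/63) = 4112*I*sqrt(11)/63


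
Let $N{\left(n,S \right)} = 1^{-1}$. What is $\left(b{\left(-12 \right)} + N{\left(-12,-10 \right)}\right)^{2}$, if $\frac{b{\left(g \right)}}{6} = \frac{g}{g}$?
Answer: $49$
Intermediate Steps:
$b{\left(g \right)} = 6$ ($b{\left(g \right)} = 6 \frac{g}{g} = 6 \cdot 1 = 6$)
$N{\left(n,S \right)} = 1$
$\left(b{\left(-12 \right)} + N{\left(-12,-10 \right)}\right)^{2} = \left(6 + 1\right)^{2} = 7^{2} = 49$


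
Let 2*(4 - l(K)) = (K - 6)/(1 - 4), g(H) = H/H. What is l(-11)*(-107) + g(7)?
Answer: -743/6 ≈ -123.83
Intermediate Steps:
g(H) = 1
l(K) = 3 + K/6 (l(K) = 4 - (K - 6)/(2*(1 - 4)) = 4 - (-6 + K)/(2*(-3)) = 4 - (-6 + K)*(-1)/(2*3) = 4 - (2 - K/3)/2 = 4 + (-1 + K/6) = 3 + K/6)
l(-11)*(-107) + g(7) = (3 + (⅙)*(-11))*(-107) + 1 = (3 - 11/6)*(-107) + 1 = (7/6)*(-107) + 1 = -749/6 + 1 = -743/6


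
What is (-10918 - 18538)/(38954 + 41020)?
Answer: -14728/39987 ≈ -0.36832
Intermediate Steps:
(-10918 - 18538)/(38954 + 41020) = -29456/79974 = -29456*1/79974 = -14728/39987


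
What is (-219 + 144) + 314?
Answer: 239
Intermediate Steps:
(-219 + 144) + 314 = -75 + 314 = 239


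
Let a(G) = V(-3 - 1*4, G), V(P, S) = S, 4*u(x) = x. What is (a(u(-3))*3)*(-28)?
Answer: 63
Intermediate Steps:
u(x) = x/4
a(G) = G
(a(u(-3))*3)*(-28) = (((1/4)*(-3))*3)*(-28) = -3/4*3*(-28) = -9/4*(-28) = 63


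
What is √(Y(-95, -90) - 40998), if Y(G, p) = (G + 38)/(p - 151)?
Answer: 9*I*√29397421/241 ≈ 202.48*I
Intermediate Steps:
Y(G, p) = (38 + G)/(-151 + p)
√(Y(-95, -90) - 40998) = √((38 - 95)/(-151 - 90) - 40998) = √(-57/(-241) - 40998) = √(-1/241*(-57) - 40998) = √(57/241 - 40998) = √(-9880461/241) = 9*I*√29397421/241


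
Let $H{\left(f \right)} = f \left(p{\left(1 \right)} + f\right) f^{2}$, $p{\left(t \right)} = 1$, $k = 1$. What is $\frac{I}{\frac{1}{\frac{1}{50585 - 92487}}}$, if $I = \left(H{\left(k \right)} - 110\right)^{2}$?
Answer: $- \frac{5832}{20951} \approx -0.27836$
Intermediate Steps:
$H{\left(f \right)} = f^{3} \left(1 + f\right)$ ($H{\left(f \right)} = f \left(1 + f\right) f^{2} = f^{3} \left(1 + f\right)$)
$I = 11664$ ($I = \left(1^{3} \left(1 + 1\right) - 110\right)^{2} = \left(1 \cdot 2 - 110\right)^{2} = \left(2 - 110\right)^{2} = \left(-108\right)^{2} = 11664$)
$\frac{I}{\frac{1}{\frac{1}{50585 - 92487}}} = \frac{11664}{\frac{1}{\frac{1}{50585 - 92487}}} = \frac{11664}{\frac{1}{\frac{1}{-41902}}} = \frac{11664}{\frac{1}{- \frac{1}{41902}}} = \frac{11664}{-41902} = 11664 \left(- \frac{1}{41902}\right) = - \frac{5832}{20951}$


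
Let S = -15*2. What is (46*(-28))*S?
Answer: 38640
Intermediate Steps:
S = -30
(46*(-28))*S = (46*(-28))*(-30) = -1288*(-30) = 38640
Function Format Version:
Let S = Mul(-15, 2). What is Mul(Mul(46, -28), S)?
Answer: 38640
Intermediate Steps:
S = -30
Mul(Mul(46, -28), S) = Mul(Mul(46, -28), -30) = Mul(-1288, -30) = 38640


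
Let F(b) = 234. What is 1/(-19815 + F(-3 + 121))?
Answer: -1/19581 ≈ -5.1070e-5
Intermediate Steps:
1/(-19815 + F(-3 + 121)) = 1/(-19815 + 234) = 1/(-19581) = -1/19581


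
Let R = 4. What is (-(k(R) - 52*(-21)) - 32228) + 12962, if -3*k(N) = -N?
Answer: -61078/3 ≈ -20359.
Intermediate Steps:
k(N) = N/3 (k(N) = -(-1)*N/3 = N/3)
(-(k(R) - 52*(-21)) - 32228) + 12962 = (-((⅓)*4 - 52*(-21)) - 32228) + 12962 = (-(4/3 + 1092) - 32228) + 12962 = (-1*3280/3 - 32228) + 12962 = (-3280/3 - 32228) + 12962 = -99964/3 + 12962 = -61078/3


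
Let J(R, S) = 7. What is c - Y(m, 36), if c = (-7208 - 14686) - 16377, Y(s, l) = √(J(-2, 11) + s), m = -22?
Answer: -38271 - I*√15 ≈ -38271.0 - 3.873*I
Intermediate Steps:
Y(s, l) = √(7 + s)
c = -38271 (c = -21894 - 16377 = -38271)
c - Y(m, 36) = -38271 - √(7 - 22) = -38271 - √(-15) = -38271 - I*√15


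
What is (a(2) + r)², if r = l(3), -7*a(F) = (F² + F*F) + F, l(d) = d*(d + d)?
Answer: 13456/49 ≈ 274.61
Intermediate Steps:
l(d) = 2*d² (l(d) = d*(2*d) = 2*d²)
a(F) = -2*F²/7 - F/7 (a(F) = -((F² + F*F) + F)/7 = -((F² + F²) + F)/7 = -(2*F² + F)/7 = -(F + 2*F²)/7 = -2*F²/7 - F/7)
r = 18 (r = 2*3² = 2*9 = 18)
(a(2) + r)² = (-⅐*2*(1 + 2*2) + 18)² = (-⅐*2*(1 + 4) + 18)² = (-⅐*2*5 + 18)² = (-10/7 + 18)² = (116/7)² = 13456/49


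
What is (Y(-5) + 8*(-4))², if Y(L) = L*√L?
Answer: 899 + 320*I*√5 ≈ 899.0 + 715.54*I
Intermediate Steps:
Y(L) = L^(3/2)
(Y(-5) + 8*(-4))² = ((-5)^(3/2) + 8*(-4))² = (-5*I*√5 - 32)² = (-32 - 5*I*√5)²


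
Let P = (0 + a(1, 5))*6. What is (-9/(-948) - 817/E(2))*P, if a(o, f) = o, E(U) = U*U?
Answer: -96810/79 ≈ -1225.4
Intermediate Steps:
E(U) = U²
P = 6 (P = (0 + 1)*6 = 1*6 = 6)
(-9/(-948) - 817/E(2))*P = (-9/(-948) - 817/(2²))*6 = (-9*(-1/948) - 817/4)*6 = (3/316 - 817*¼)*6 = (3/316 - 817/4)*6 = -16135/79*6 = -96810/79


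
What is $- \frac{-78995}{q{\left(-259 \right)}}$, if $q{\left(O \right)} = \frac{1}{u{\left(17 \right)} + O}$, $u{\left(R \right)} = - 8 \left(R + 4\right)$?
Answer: $-33730865$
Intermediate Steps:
$u{\left(R \right)} = -32 - 8 R$ ($u{\left(R \right)} = - 8 \left(4 + R\right) = -32 - 8 R$)
$q{\left(O \right)} = \frac{1}{-168 + O}$ ($q{\left(O \right)} = \frac{1}{\left(-32 - 136\right) + O} = \frac{1}{-168 + O}$)
$- \frac{-78995}{q{\left(-259 \right)}} = - \frac{-78995}{\frac{1}{-168 - 259}} = - \frac{-78995}{\frac{1}{-427}} = - \frac{-78995}{- \frac{1}{427}} = - \left(-78995\right) \left(-427\right) = \left(-1\right) 33730865 = -33730865$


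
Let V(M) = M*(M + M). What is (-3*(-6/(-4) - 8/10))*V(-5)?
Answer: -105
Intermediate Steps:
V(M) = 2*M² (V(M) = M*(2*M) = 2*M²)
(-3*(-6/(-4) - 8/10))*V(-5) = (-3*(-6/(-4) - 8/10))*(2*(-5)²) = (-3*(-6*(-¼) - 8*⅒))*(2*25) = -3*(3/2 - ⅘)*50 = -3*7/10*50 = -21/10*50 = -105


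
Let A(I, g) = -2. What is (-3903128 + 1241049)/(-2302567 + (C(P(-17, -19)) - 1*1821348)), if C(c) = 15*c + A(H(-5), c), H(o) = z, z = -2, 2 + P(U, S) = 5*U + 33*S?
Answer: 380297/590661 ≈ 0.64385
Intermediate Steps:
P(U, S) = -2 + 5*U + 33*S (P(U, S) = -2 + (5*U + 33*S) = -2 + 5*U + 33*S)
H(o) = -2
C(c) = -2 + 15*c (C(c) = 15*c - 2 = -2 + 15*c)
(-3903128 + 1241049)/(-2302567 + (C(P(-17, -19)) - 1*1821348)) = (-3903128 + 1241049)/(-2302567 + ((-2 + 15*(-2 + 5*(-17) + 33*(-19))) - 1*1821348)) = -2662079/(-2302567 + ((-2 + 15*(-2 - 85 - 627)) - 1821348)) = -2662079/(-2302567 + ((-2 + 15*(-714)) - 1821348)) = -2662079/(-2302567 + ((-2 - 10710) - 1821348)) = -2662079/(-2302567 + (-10712 - 1821348)) = -2662079/(-2302567 - 1832060) = -2662079/(-4134627) = -2662079*(-1/4134627) = 380297/590661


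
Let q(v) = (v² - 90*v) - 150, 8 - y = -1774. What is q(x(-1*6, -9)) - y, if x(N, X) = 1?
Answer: -2021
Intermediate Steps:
y = 1782 (y = 8 - 1*(-1774) = 8 + 1774 = 1782)
q(v) = -150 + v² - 90*v
q(x(-1*6, -9)) - y = (-150 + 1² - 90*1) - 1*1782 = (-150 + 1 - 90) - 1782 = -239 - 1782 = -2021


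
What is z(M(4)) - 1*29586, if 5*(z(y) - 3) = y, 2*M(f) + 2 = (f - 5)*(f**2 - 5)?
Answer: -295843/10 ≈ -29584.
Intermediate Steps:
M(f) = -1 + (-5 + f)*(-5 + f**2)/2 (M(f) = -1 + ((f - 5)*(f**2 - 5))/2 = -1 + ((-5 + f)*(-5 + f**2))/2 = -1 + (-5 + f)*(-5 + f**2)/2)
z(y) = 3 + y/5
z(M(4)) - 1*29586 = (3 + (23/2 + (1/2)*4**3 - 5/2*4 - 5/2*4**2)/5) - 1*29586 = (3 + (23/2 + (1/2)*64 - 10 - 5/2*16)/5) - 29586 = (3 + (23/2 + 32 - 10 - 40)/5) - 29586 = (3 + (1/5)*(-13/2)) - 29586 = (3 - 13/10) - 29586 = 17/10 - 29586 = -295843/10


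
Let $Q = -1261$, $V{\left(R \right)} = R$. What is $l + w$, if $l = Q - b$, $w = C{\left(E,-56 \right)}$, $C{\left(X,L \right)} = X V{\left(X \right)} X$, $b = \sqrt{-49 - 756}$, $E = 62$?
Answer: $237067 - i \sqrt{805} \approx 2.3707 \cdot 10^{5} - 28.373 i$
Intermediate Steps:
$b = i \sqrt{805}$ ($b = \sqrt{-805} = i \sqrt{805} \approx 28.373 i$)
$C{\left(X,L \right)} = X^{3}$ ($C{\left(X,L \right)} = X X X = X^{2} X = X^{3}$)
$w = 238328$ ($w = 62^{3} = 238328$)
$l = -1261 - i \sqrt{805} \approx -1261.0 - 28.373 i$
$l + w = \left(-1261 - i \sqrt{805}\right) + 238328 = 237067 - i \sqrt{805}$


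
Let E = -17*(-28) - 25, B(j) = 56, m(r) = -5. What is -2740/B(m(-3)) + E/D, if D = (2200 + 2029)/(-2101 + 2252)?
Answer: -1943451/59206 ≈ -32.825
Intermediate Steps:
D = 4229/151 ≈ 28.007
E = 451 (E = 476 - 25 = 451)
-2740/B(m(-3)) + E/D = -2740/56 + 451/(4229/151) = -2740*1/56 + 451*(151/4229) = -685/14 + 68101/4229 = -1943451/59206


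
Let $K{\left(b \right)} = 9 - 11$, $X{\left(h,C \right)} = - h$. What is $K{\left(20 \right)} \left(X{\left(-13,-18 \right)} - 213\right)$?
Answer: $400$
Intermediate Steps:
$K{\left(b \right)} = -2$
$K{\left(20 \right)} \left(X{\left(-13,-18 \right)} - 213\right) = - 2 \left(\left(-1\right) \left(-13\right) - 213\right) = - 2 \left(13 - 213\right) = \left(-2\right) \left(-200\right) = 400$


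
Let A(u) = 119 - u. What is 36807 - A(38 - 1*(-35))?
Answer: 36761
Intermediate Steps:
36807 - A(38 - 1*(-35)) = 36807 - (119 - (38 - 1*(-35))) = 36807 - (119 - (38 + 35)) = 36807 - (119 - 1*73) = 36807 - (119 - 73) = 36807 - 1*46 = 36807 - 46 = 36761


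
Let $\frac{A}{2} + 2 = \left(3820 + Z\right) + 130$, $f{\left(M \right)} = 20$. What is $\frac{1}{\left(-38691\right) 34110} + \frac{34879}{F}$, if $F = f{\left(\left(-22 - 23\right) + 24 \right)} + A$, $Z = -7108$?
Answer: $- \frac{511461784501}{92382500700} \approx -5.5363$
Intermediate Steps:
$A = -6320$ ($A = -4 + 2 \left(\left(3820 - 7108\right) + 130\right) = -4 + 2 \left(-3288 + 130\right) = -4 + 2 \left(-3158\right) = -4 - 6316 = -6320$)
$F = -6300$ ($F = 20 - 6320 = -6300$)
$\frac{1}{\left(-38691\right) 34110} + \frac{34879}{F} = \frac{1}{\left(-38691\right) 34110} + \frac{34879}{-6300} = \left(- \frac{1}{38691}\right) \frac{1}{34110} + 34879 \left(- \frac{1}{6300}\right) = - \frac{1}{1319750010} - \frac{34879}{6300} = - \frac{511461784501}{92382500700}$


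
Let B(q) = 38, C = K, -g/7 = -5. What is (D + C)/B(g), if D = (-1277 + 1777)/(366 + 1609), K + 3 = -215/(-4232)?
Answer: -901359/12704464 ≈ -0.070948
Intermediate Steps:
K = -12481/4232 (K = -3 - 215/(-4232) = -3 - 215*(-1/4232) = -3 + 215/4232 = -12481/4232 ≈ -2.9492)
g = 35 (g = -7*(-5) = 35)
C = -12481/4232 ≈ -2.9492
D = 20/79 (D = 500/1975 = 500*(1/1975) = 20/79 ≈ 0.25316)
(D + C)/B(g) = (20/79 - 12481/4232)/38 = -901359/334328*1/38 = -901359/12704464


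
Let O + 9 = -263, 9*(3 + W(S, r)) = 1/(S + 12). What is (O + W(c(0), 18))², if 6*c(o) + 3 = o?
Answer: 3240227929/42849 ≈ 75620.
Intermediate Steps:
c(o) = -½ + o/6
W(S, r) = -3 + 1/(9*(12 + S)) (W(S, r) = -3 + 1/(9*(S + 12)) = -3 + 1/(9*(12 + S)))
O = -272 (O = -9 - 263 = -272)
(O + W(c(0), 18))² = (-272 + (-323 - 27*(-½ + (⅙)*0))/(9*(12 + (-½ + (⅙)*0))))² = (-272 + (-323 - 27*(-½ + 0))/(9*(12 + (-½ + 0))))² = (-272 + (-323 - 27*(-½))/(9*(12 - ½)))² = (-272 + (-323 + 27/2)/(9*(23/2)))² = (-272 + (⅑)*(2/23)*(-619/2))² = (-272 - 619/207)² = (-56923/207)² = 3240227929/42849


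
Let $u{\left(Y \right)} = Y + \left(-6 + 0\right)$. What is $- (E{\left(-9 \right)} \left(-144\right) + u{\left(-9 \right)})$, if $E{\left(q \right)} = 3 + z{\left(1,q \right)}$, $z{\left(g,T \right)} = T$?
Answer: $-849$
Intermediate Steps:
$u{\left(Y \right)} = -6 + Y$ ($u{\left(Y \right)} = Y - 6 = -6 + Y$)
$E{\left(q \right)} = 3 + q$
$- (E{\left(-9 \right)} \left(-144\right) + u{\left(-9 \right)}) = - (\left(3 - 9\right) \left(-144\right) - 15) = - (\left(-6\right) \left(-144\right) - 15) = - (864 - 15) = \left(-1\right) 849 = -849$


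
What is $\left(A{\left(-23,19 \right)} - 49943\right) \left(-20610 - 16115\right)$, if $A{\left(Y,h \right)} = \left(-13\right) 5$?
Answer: $1836543800$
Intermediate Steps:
$A{\left(Y,h \right)} = -65$
$\left(A{\left(-23,19 \right)} - 49943\right) \left(-20610 - 16115\right) = \left(-65 - 49943\right) \left(-20610 - 16115\right) = \left(-50008\right) \left(-36725\right) = 1836543800$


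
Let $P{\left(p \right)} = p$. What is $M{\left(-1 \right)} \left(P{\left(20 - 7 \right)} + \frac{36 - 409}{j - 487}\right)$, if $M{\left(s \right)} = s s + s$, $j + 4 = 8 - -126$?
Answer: $0$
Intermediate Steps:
$j = 130$ ($j = -4 + \left(8 - -126\right) = -4 + \left(8 + 126\right) = -4 + 134 = 130$)
$M{\left(s \right)} = s + s^{2}$ ($M{\left(s \right)} = s^{2} + s = s + s^{2}$)
$M{\left(-1 \right)} \left(P{\left(20 - 7 \right)} + \frac{36 - 409}{j - 487}\right) = - (1 - 1) \left(\left(20 - 7\right) + \frac{36 - 409}{130 - 487}\right) = \left(-1\right) 0 \left(13 - \frac{373}{130 - 487}\right) = 0 \left(13 - \frac{373}{-357}\right) = 0 \left(13 - - \frac{373}{357}\right) = 0 \left(13 + \frac{373}{357}\right) = 0 \cdot \frac{5014}{357} = 0$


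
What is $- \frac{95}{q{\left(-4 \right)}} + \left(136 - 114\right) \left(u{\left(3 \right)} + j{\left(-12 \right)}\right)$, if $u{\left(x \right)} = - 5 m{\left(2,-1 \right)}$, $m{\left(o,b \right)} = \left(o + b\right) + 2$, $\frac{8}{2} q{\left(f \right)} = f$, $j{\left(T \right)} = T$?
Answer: $-499$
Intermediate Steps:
$q{\left(f \right)} = \frac{f}{4}$
$m{\left(o,b \right)} = 2 + b + o$ ($m{\left(o,b \right)} = \left(b + o\right) + 2 = 2 + b + o$)
$u{\left(x \right)} = -15$ ($u{\left(x \right)} = - 5 \left(2 - 1 + 2\right) = \left(-5\right) 3 = -15$)
$- \frac{95}{q{\left(-4 \right)}} + \left(136 - 114\right) \left(u{\left(3 \right)} + j{\left(-12 \right)}\right) = - \frac{95}{\frac{1}{4} \left(-4\right)} + \left(136 - 114\right) \left(-15 - 12\right) = - \frac{95}{-1} + 22 \left(-27\right) = \left(-95\right) \left(-1\right) - 594 = 95 - 594 = -499$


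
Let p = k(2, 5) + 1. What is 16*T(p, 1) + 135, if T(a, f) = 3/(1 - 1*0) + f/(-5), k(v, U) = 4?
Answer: 899/5 ≈ 179.80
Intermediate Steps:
p = 5 (p = 4 + 1 = 5)
T(a, f) = 3 - f/5 (T(a, f) = 3/(1 + 0) + f*(-⅕) = 3/1 - f/5 = 3*1 - f/5 = 3 - f/5)
16*T(p, 1) + 135 = 16*(3 - ⅕*1) + 135 = 16*(3 - ⅕) + 135 = 16*(14/5) + 135 = 224/5 + 135 = 899/5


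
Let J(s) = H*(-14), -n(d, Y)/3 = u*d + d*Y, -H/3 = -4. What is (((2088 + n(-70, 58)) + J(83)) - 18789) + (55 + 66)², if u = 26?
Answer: 15412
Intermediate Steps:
H = 12 (H = -3*(-4) = 12)
n(d, Y) = -78*d - 3*Y*d (n(d, Y) = -3*(26*d + d*Y) = -3*(26*d + Y*d) = -78*d - 3*Y*d)
J(s) = -168 (J(s) = 12*(-14) = -168)
(((2088 + n(-70, 58)) + J(83)) - 18789) + (55 + 66)² = (((2088 - 3*(-70)*(26 + 58)) - 168) - 18789) + (55 + 66)² = (((2088 - 3*(-70)*84) - 168) - 18789) + 121² = (((2088 + 17640) - 168) - 18789) + 14641 = ((19728 - 168) - 18789) + 14641 = (19560 - 18789) + 14641 = 771 + 14641 = 15412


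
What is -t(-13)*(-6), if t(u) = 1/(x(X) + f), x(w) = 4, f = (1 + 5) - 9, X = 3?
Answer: 6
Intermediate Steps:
f = -3 (f = 6 - 9 = -3)
t(u) = 1 (t(u) = 1/(4 - 3) = 1/1 = 1)
-t(-13)*(-6) = -(-6) = -1*(-6) = 6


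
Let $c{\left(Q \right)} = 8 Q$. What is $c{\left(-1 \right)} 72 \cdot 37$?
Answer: $-21312$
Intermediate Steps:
$c{\left(-1 \right)} 72 \cdot 37 = 8 \left(-1\right) 72 \cdot 37 = \left(-8\right) 72 \cdot 37 = \left(-576\right) 37 = -21312$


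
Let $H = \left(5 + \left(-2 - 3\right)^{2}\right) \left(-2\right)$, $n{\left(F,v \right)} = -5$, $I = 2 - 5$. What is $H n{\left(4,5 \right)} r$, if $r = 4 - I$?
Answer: $2100$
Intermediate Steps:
$I = -3$
$r = 7$ ($r = 4 - -3 = 4 + 3 = 7$)
$H = -60$ ($H = \left(5 + \left(-5\right)^{2}\right) \left(-2\right) = \left(5 + 25\right) \left(-2\right) = 30 \left(-2\right) = -60$)
$H n{\left(4,5 \right)} r = \left(-60\right) \left(-5\right) 7 = 300 \cdot 7 = 2100$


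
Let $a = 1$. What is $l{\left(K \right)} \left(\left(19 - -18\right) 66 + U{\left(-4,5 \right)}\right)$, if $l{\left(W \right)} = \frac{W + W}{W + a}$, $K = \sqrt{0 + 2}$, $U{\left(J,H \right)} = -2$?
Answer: $9760 - 4880 \sqrt{2} \approx 2858.6$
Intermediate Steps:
$K = \sqrt{2} \approx 1.4142$
$l{\left(W \right)} = \frac{2 W}{1 + W}$ ($l{\left(W \right)} = \frac{W + W}{W + 1} = \frac{2 W}{1 + W}$)
$l{\left(K \right)} \left(\left(19 - -18\right) 66 + U{\left(-4,5 \right)}\right) = \frac{2 \sqrt{2}}{1 + \sqrt{2}} \left(\left(19 - -18\right) 66 - 2\right) = \frac{2 \sqrt{2}}{1 + \sqrt{2}} \left(\left(19 + 18\right) 66 - 2\right) = \frac{2 \sqrt{2}}{1 + \sqrt{2}} \left(37 \cdot 66 - 2\right) = \frac{2 \sqrt{2}}{1 + \sqrt{2}} \left(2442 - 2\right) = \frac{2 \sqrt{2}}{1 + \sqrt{2}} \cdot 2440 = \frac{4880 \sqrt{2}}{1 + \sqrt{2}}$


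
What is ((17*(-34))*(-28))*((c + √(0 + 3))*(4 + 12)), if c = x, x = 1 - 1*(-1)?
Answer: 517888 + 258944*√3 ≈ 9.6639e+5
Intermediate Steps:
x = 2 (x = 1 + 1 = 2)
c = 2
((17*(-34))*(-28))*((c + √(0 + 3))*(4 + 12)) = ((17*(-34))*(-28))*((2 + √(0 + 3))*(4 + 12)) = (-578*(-28))*((2 + √3)*16) = 16184*(32 + 16*√3) = 517888 + 258944*√3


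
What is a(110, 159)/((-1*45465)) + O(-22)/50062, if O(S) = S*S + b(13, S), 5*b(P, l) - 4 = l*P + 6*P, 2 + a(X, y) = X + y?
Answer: 1130589/379344805 ≈ 0.0029804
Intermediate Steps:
a(X, y) = -2 + X + y (a(X, y) = -2 + (X + y) = -2 + X + y)
b(P, l) = ⅘ + 6*P/5 + P*l/5 (b(P, l) = ⅘ + (l*P + 6*P)/5 = ⅘ + (P*l + 6*P)/5 = ⅘ + (6*P + P*l)/5 = ⅘ + (6*P/5 + P*l/5) = ⅘ + 6*P/5 + P*l/5)
O(S) = 82/5 + S² + 13*S/5 (O(S) = S*S + (⅘ + (6/5)*13 + (⅕)*13*S) = S² + (⅘ + 78/5 + 13*S/5) = S² + (82/5 + 13*S/5) = 82/5 + S² + 13*S/5)
a(110, 159)/((-1*45465)) + O(-22)/50062 = (-2 + 110 + 159)/((-1*45465)) + (82/5 + (-22)² + (13/5)*(-22))/50062 = 267/(-45465) + (82/5 + 484 - 286/5)*(1/50062) = 267*(-1/45465) + (2216/5)*(1/50062) = -89/15155 + 1108/125155 = 1130589/379344805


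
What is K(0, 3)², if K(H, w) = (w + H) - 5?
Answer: 4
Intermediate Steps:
K(H, w) = -5 + H + w (K(H, w) = (H + w) - 5 = -5 + H + w)
K(0, 3)² = (-5 + 0 + 3)² = (-2)² = 4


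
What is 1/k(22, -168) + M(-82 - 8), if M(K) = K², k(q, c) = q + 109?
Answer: 1061101/131 ≈ 8100.0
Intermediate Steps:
k(q, c) = 109 + q
1/k(22, -168) + M(-82 - 8) = 1/(109 + 22) + (-82 - 8)² = 1/131 + (-90)² = 1/131 + 8100 = 1061101/131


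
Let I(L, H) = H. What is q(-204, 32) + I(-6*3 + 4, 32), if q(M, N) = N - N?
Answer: 32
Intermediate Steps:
q(M, N) = 0
q(-204, 32) + I(-6*3 + 4, 32) = 0 + 32 = 32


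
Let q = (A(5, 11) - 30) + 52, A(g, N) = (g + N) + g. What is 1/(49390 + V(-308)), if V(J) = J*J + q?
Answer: 1/144297 ≈ 6.9302e-6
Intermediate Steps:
A(g, N) = N + 2*g (A(g, N) = (N + g) + g = N + 2*g)
q = 43 (q = ((11 + 2*5) - 30) + 52 = ((11 + 10) - 30) + 52 = (21 - 30) + 52 = -9 + 52 = 43)
V(J) = 43 + J² (V(J) = J*J + 43 = J² + 43 = 43 + J²)
1/(49390 + V(-308)) = 1/(49390 + (43 + (-308)²)) = 1/(49390 + (43 + 94864)) = 1/(49390 + 94907) = 1/144297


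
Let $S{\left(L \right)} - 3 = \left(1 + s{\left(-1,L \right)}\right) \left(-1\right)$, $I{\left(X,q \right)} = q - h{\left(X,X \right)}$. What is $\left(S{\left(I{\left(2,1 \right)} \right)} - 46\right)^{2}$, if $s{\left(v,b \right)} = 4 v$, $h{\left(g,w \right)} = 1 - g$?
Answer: $1600$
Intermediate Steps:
$I{\left(X,q \right)} = -1 + X + q$ ($I{\left(X,q \right)} = q - \left(1 - X\right) = q + \left(-1 + X\right) = -1 + X + q$)
$S{\left(L \right)} = 6$ ($S{\left(L \right)} = 3 + \left(1 + 4 \left(-1\right)\right) \left(-1\right) = 3 + \left(1 - 4\right) \left(-1\right) = 3 - -3 = 3 + 3 = 6$)
$\left(S{\left(I{\left(2,1 \right)} \right)} - 46\right)^{2} = \left(6 - 46\right)^{2} = \left(-40\right)^{2} = 1600$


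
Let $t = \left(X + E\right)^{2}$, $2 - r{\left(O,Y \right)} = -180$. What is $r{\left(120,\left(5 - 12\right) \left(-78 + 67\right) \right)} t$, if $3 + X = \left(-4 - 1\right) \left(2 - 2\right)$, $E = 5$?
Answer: $728$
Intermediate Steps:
$X = -3$ ($X = -3 + \left(-4 - 1\right) \left(2 - 2\right) = -3 - 0 = -3 + 0 = -3$)
$r{\left(O,Y \right)} = 182$ ($r{\left(O,Y \right)} = 2 - -180 = 2 + 180 = 182$)
$t = 4$ ($t = \left(-3 + 5\right)^{2} = 2^{2} = 4$)
$r{\left(120,\left(5 - 12\right) \left(-78 + 67\right) \right)} t = 182 \cdot 4 = 728$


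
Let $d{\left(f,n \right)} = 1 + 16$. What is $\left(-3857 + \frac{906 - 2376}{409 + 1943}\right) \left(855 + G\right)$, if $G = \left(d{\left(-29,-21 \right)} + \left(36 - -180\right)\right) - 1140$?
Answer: $\frac{401193}{2} \approx 2.006 \cdot 10^{5}$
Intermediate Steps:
$d{\left(f,n \right)} = 17$
$G = -907$ ($G = \left(17 + \left(36 - -180\right)\right) - 1140 = \left(17 + \left(36 + 180\right)\right) - 1140 = \left(17 + 216\right) - 1140 = 233 - 1140 = -907$)
$\left(-3857 + \frac{906 - 2376}{409 + 1943}\right) \left(855 + G\right) = \left(-3857 + \frac{906 - 2376}{409 + 1943}\right) \left(855 - 907\right) = \left(-3857 - \frac{1470}{2352}\right) \left(-52\right) = \left(-3857 - \frac{5}{8}\right) \left(-52\right) = \left(- \frac{30861}{8}\right) \left(-52\right) = \frac{401193}{2}$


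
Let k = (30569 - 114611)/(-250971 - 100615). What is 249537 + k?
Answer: 43866899862/175793 ≈ 2.4954e+5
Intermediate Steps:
k = 42021/175793 (k = -84042/(-351586) = -84042*(-1/351586) = 42021/175793 ≈ 0.23904)
249537 + k = 249537 + 42021/175793 = 43866899862/175793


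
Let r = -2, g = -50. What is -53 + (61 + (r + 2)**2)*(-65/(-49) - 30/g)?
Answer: 15807/245 ≈ 64.518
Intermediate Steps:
-53 + (61 + (r + 2)**2)*(-65/(-49) - 30/g) = -53 + (61 + (-2 + 2)**2)*(-65/(-49) - 30/(-50)) = -53 + (61 + 0**2)*(-65*(-1/49) - 30*(-1/50)) = -53 + (61 + 0)*(65/49 + 3/5) = -53 + 61*(472/245) = -53 + 28792/245 = 15807/245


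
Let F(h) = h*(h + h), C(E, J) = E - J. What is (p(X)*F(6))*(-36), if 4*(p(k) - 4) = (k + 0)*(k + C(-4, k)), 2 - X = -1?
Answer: -2592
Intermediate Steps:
X = 3 (X = 2 - 1*(-1) = 2 + 1 = 3)
F(h) = 2*h² (F(h) = h*(2*h) = 2*h²)
p(k) = 4 - k (p(k) = 4 + ((k + 0)*(k + (-4 - k)))/4 = 4 + (k*(-4))/4 = 4 + (-4*k)/4 = 4 - k)
(p(X)*F(6))*(-36) = ((4 - 1*3)*(2*6²))*(-36) = ((4 - 3)*(2*36))*(-36) = (1*72)*(-36) = 72*(-36) = -2592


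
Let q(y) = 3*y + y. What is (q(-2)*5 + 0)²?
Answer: 1600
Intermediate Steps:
q(y) = 4*y
(q(-2)*5 + 0)² = ((4*(-2))*5 + 0)² = (-8*5 + 0)² = (-40 + 0)² = (-40)² = 1600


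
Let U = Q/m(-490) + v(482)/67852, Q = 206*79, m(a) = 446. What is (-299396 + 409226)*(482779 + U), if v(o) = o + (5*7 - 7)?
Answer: 200590199069703135/3782749 ≈ 5.3028e+10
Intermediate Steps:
Q = 16274
v(o) = 28 + o (v(o) = o + (35 - 7) = o + 28 = 28 + o)
U = 276112727/7565498 (U = 16274/446 + (28 + 482)/67852 = 16274*(1/446) + 510*(1/67852) = 8137/223 + 255/33926 = 276112727/7565498 ≈ 36.496)
(-299396 + 409226)*(482779 + U) = (-299396 + 409226)*(482779 + 276112727/7565498) = 109830*(3652739671669/7565498) = 200590199069703135/3782749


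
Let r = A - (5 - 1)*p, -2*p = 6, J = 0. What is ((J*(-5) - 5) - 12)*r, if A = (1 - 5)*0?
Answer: -204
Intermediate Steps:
p = -3 (p = -½*6 = -3)
A = 0 (A = -4*0 = 0)
r = 12 (r = 0 - (5 - 1)*(-3) = 0 - 4*(-3) = 0 - 1*(-12) = 0 + 12 = 12)
((J*(-5) - 5) - 12)*r = ((0*(-5) - 5) - 12)*12 = ((0 - 5) - 12)*12 = (-5 - 12)*12 = -17*12 = -204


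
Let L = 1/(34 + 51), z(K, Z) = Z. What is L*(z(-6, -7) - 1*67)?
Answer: -74/85 ≈ -0.87059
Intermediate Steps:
L = 1/85 ≈ 0.011765
L*(z(-6, -7) - 1*67) = (-7 - 1*67)/85 = (-7 - 67)/85 = (1/85)*(-74) = -74/85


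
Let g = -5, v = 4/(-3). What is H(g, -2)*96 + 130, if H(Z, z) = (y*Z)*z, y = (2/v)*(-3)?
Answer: 4450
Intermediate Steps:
v = -4/3 (v = 4*(-1/3) = -4/3 ≈ -1.3333)
y = 9/2 (y = (2/(-4/3))*(-3) = (2*(-3/4))*(-3) = -3/2*(-3) = 9/2 ≈ 4.5000)
H(Z, z) = 9*Z*z/2 (H(Z, z) = (9*Z/2)*z = 9*Z*z/2)
H(g, -2)*96 + 130 = ((9/2)*(-5)*(-2))*96 + 130 = 45*96 + 130 = 4320 + 130 = 4450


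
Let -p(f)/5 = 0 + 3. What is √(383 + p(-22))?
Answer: 4*√23 ≈ 19.183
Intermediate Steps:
p(f) = -15 (p(f) = -5*(0 + 3) = -5*3 = -15)
√(383 + p(-22)) = √(383 - 15) = √368 = 4*√23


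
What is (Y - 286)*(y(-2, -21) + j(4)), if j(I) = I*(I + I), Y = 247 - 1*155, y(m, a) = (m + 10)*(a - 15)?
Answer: 49664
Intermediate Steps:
y(m, a) = (-15 + a)*(10 + m) (y(m, a) = (10 + m)*(-15 + a) = (-15 + a)*(10 + m))
Y = 92 (Y = 247 - 155 = 92)
j(I) = 2*I² (j(I) = I*(2*I) = 2*I²)
(Y - 286)*(y(-2, -21) + j(4)) = (92 - 286)*((-150 - 15*(-2) + 10*(-21) - 21*(-2)) + 2*4²) = -194*((-150 + 30 - 210 + 42) + 2*16) = -194*(-288 + 32) = -194*(-256) = 49664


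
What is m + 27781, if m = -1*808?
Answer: 26973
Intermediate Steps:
m = -808
m + 27781 = -808 + 27781 = 26973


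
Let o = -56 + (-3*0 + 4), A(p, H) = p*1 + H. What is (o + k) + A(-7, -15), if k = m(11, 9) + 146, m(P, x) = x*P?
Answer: 171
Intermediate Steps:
m(P, x) = P*x
A(p, H) = H + p (A(p, H) = p + H = H + p)
o = -52 (o = -56 + (0 + 4) = -56 + 4 = -52)
k = 245 (k = 11*9 + 146 = 99 + 146 = 245)
(o + k) + A(-7, -15) = (-52 + 245) + (-15 - 7) = 193 - 22 = 171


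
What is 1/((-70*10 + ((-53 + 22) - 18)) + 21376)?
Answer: 1/20627 ≈ 4.8480e-5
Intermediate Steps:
1/((-70*10 + ((-53 + 22) - 18)) + 21376) = 1/((-700 + (-31 - 18)) + 21376) = 1/((-700 - 49) + 21376) = 1/(-749 + 21376) = 1/20627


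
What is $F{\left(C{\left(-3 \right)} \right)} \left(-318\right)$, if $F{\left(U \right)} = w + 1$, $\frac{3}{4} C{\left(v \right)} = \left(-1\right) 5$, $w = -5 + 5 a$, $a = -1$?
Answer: $2862$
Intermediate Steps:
$w = -10$ ($w = -5 + 5 \left(-1\right) = -5 - 5 = -10$)
$C{\left(v \right)} = - \frac{20}{3}$ ($C{\left(v \right)} = \frac{4 \left(\left(-1\right) 5\right)}{3} = \frac{4}{3} \left(-5\right) = - \frac{20}{3}$)
$F{\left(U \right)} = -9$ ($F{\left(U \right)} = -10 + 1 = -9$)
$F{\left(C{\left(-3 \right)} \right)} \left(-318\right) = \left(-9\right) \left(-318\right) = 2862$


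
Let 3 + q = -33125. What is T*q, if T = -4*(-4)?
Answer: -530048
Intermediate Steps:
T = 16
q = -33128 (q = -3 - 33125 = -33128)
T*q = 16*(-33128) = -530048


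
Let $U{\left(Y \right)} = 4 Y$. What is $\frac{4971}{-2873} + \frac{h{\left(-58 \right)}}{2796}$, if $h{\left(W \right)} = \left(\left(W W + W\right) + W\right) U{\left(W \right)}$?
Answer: $- \frac{544701961}{2008227} \approx -271.24$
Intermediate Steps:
$h{\left(W \right)} = 4 W \left(W^{2} + 2 W\right)$ ($h{\left(W \right)} = \left(\left(W W + W\right) + W\right) 4 W = \left(\left(W^{2} + W\right) + W\right) 4 W = \left(\left(W + W^{2}\right) + W\right) 4 W = \left(W^{2} + 2 W\right) 4 W = 4 W \left(W^{2} + 2 W\right)$)
$\frac{4971}{-2873} + \frac{h{\left(-58 \right)}}{2796} = \frac{4971}{-2873} + \frac{4 \left(-58\right)^{2} \left(2 - 58\right)}{2796} = 4971 \left(- \frac{1}{2873}\right) + 4 \cdot 3364 \left(-56\right) \frac{1}{2796} = - \frac{4971}{2873} - \frac{188384}{699} = - \frac{544701961}{2008227}$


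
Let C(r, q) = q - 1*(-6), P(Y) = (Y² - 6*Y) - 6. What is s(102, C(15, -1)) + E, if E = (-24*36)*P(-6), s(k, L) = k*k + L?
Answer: -46615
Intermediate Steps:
P(Y) = -6 + Y² - 6*Y
C(r, q) = 6 + q (C(r, q) = q + 6 = 6 + q)
s(k, L) = L + k² (s(k, L) = k² + L = L + k²)
E = -57024 (E = (-24*36)*(-6 + (-6)² - 6*(-6)) = -864*(-6 + 36 + 36) = -864*66 = -57024)
s(102, C(15, -1)) + E = ((6 - 1) + 102²) - 57024 = (5 + 10404) - 57024 = 10409 - 57024 = -46615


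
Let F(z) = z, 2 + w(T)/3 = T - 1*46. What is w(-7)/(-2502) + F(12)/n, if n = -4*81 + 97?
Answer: 2477/189318 ≈ 0.013084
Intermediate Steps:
w(T) = -144 + 3*T (w(T) = -6 + 3*(T - 1*46) = -6 + 3*(T - 46) = -6 + 3*(-46 + T) = -6 + (-138 + 3*T) = -144 + 3*T)
n = -227 (n = -324 + 97 = -227)
w(-7)/(-2502) + F(12)/n = (-144 + 3*(-7))/(-2502) + 12/(-227) = (-144 - 21)*(-1/2502) + 12*(-1/227) = -165*(-1/2502) - 12/227 = 55/834 - 12/227 = 2477/189318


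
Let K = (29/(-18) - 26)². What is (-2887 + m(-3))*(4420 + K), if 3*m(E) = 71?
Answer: -7211687255/486 ≈ -1.4839e+7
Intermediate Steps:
m(E) = 71/3 (m(E) = (⅓)*71 = 71/3)
K = 247009/324 (K = (29*(-1/18) - 26)² = (-29/18 - 26)² = (-497/18)² = 247009/324 ≈ 762.37)
(-2887 + m(-3))*(4420 + K) = (-2887 + 71/3)*(4420 + 247009/324) = -8590/3*1679089/324 = -7211687255/486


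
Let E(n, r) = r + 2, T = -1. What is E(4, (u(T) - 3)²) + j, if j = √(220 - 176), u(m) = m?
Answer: 18 + 2*√11 ≈ 24.633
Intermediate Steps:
E(n, r) = 2 + r
j = 2*√11 (j = √44 = 2*√11 ≈ 6.6332)
E(4, (u(T) - 3)²) + j = (2 + (-1 - 3)²) + 2*√11 = (2 + (-4)²) + 2*√11 = (2 + 16) + 2*√11 = 18 + 2*√11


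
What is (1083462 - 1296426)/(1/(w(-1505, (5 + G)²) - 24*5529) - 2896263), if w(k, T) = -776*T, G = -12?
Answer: 36357214080/494450019361 ≈ 0.073531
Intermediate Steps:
(1083462 - 1296426)/(1/(w(-1505, (5 + G)²) - 24*5529) - 2896263) = (1083462 - 1296426)/(1/(-776*(5 - 12)² - 24*5529) - 2896263) = -212964/(1/(-776*(-7)² - 132696) - 2896263) = -212964/(1/(-776*49 - 132696) - 2896263) = -212964/(1/(-38024 - 132696) - 2896263) = -212964/(1/(-170720) - 2896263) = -212964/(-1/170720 - 2896263) = -212964/(-494450019361/170720) = -212964*(-170720/494450019361) = 36357214080/494450019361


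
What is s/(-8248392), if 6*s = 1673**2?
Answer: -2798929/49490352 ≈ -0.056555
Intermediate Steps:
s = 2798929/6 (s = (1/6)*1673**2 = (1/6)*2798929 = 2798929/6 ≈ 4.6649e+5)
s/(-8248392) = (2798929/6)/(-8248392) = (2798929/6)*(-1/8248392) = -2798929/49490352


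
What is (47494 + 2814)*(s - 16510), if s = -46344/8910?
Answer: -1233807422792/1485 ≈ -8.3085e+8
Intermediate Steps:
s = -7724/1485 (s = -46344*1/8910 = -7724/1485 ≈ -5.2013)
(47494 + 2814)*(s - 16510) = (47494 + 2814)*(-7724/1485 - 16510) = 50308*(-24525074/1485) = -1233807422792/1485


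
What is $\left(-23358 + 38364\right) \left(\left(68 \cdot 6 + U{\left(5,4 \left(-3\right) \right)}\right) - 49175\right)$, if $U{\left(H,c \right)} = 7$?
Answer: $-731692560$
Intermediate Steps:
$\left(-23358 + 38364\right) \left(\left(68 \cdot 6 + U{\left(5,4 \left(-3\right) \right)}\right) - 49175\right) = \left(-23358 + 38364\right) \left(\left(68 \cdot 6 + 7\right) - 49175\right) = 15006 \left(\left(408 + 7\right) - 49175\right) = 15006 \left(415 - 49175\right) = 15006 \left(-48760\right) = -731692560$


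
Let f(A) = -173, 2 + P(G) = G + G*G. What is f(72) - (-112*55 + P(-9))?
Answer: 5917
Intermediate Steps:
P(G) = -2 + G + G² (P(G) = -2 + (G + G*G) = -2 + (G + G²) = -2 + G + G²)
f(72) - (-112*55 + P(-9)) = -173 - (-112*55 + (-2 - 9 + (-9)²)) = -173 - (-6160 + (-2 - 9 + 81)) = -173 - (-6160 + 70) = -173 - 1*(-6090) = -173 + 6090 = 5917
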